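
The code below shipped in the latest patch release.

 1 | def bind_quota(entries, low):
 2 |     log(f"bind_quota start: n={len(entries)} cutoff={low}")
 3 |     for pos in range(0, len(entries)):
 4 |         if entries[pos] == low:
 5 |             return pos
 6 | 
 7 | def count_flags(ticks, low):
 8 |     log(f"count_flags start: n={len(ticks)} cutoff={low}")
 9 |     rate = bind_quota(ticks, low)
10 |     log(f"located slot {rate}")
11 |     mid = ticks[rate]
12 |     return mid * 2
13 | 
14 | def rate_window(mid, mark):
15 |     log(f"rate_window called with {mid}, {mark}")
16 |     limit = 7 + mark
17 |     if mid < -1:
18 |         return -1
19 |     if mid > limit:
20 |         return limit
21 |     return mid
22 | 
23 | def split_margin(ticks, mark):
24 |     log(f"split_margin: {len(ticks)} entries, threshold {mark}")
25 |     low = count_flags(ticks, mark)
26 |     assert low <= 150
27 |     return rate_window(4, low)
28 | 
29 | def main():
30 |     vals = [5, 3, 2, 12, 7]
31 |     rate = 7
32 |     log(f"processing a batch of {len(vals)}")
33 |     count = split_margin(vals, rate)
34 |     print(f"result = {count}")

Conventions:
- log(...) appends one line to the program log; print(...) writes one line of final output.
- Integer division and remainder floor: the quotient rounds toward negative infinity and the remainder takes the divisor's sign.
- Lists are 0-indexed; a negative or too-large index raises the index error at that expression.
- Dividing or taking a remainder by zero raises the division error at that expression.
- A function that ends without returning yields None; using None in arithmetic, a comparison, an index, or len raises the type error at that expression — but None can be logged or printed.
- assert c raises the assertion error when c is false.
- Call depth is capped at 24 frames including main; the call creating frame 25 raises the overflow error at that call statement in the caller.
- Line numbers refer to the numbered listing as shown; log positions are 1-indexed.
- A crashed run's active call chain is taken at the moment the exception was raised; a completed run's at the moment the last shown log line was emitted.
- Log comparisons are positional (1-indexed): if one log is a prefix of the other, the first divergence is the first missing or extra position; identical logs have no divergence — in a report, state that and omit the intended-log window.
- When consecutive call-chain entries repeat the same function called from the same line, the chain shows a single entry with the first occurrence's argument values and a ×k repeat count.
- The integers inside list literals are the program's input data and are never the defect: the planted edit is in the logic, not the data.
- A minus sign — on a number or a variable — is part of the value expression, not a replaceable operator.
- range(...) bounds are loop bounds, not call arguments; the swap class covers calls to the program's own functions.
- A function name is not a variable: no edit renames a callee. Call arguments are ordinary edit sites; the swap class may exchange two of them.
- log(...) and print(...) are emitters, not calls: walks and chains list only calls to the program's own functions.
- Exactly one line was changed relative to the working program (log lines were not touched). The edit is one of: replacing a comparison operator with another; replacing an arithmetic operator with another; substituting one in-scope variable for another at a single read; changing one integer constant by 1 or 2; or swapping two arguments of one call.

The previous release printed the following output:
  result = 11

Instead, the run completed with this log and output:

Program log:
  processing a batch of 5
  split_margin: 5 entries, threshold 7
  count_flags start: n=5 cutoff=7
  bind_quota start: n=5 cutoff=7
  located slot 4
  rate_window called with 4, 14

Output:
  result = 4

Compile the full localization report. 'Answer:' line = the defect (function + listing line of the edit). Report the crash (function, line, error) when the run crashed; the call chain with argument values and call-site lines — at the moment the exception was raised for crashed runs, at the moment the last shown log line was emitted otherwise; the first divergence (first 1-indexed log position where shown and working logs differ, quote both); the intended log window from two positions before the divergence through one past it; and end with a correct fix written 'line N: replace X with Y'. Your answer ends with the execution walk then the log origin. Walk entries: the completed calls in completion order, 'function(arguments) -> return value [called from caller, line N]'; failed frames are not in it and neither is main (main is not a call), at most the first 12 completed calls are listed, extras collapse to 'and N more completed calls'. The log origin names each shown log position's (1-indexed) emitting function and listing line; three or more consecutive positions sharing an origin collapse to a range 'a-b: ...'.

Answer: the defect is in split_margin at line 27.
Key observation: Everything matches until log position 6, which reads 'rate_window called with 4, 14' in place of 'rate_window called with 14, 4'.
Call chain: main -> split_margin([5, 3, 2, 12, 7], 7) (called at line 33) -> rate_window(4, 14) (called at line 27).
First divergence: position 6 — the shown line 'rate_window called with 4, 14' should read 'rate_window called with 14, 4'.
Intended log window:
  4: bind_quota start: n=5 cutoff=7
  5: located slot 4
  6: rate_window called with 14, 4
Execution walk:
  bind_quota([5, 3, 2, 12, 7], 7) -> 4  [called from count_flags, line 9]
  count_flags([5, 3, 2, 12, 7], 7) -> 14  [called from split_margin, line 25]
  rate_window(4, 14) -> 4  [called from split_margin, line 27]
  split_margin([5, 3, 2, 12, 7], 7) -> 4  [called from main, line 33]
Log line origins:
  1: logged in main at line 32
  2: logged in split_margin at line 24
  3: logged in count_flags at line 8
  4: logged in bind_quota at line 2
  5: logged in count_flags at line 10
  6: logged in rate_window at line 15
A correct fix: line 27: replace `rate_window(4, low)` with `rate_window(low, 4)`.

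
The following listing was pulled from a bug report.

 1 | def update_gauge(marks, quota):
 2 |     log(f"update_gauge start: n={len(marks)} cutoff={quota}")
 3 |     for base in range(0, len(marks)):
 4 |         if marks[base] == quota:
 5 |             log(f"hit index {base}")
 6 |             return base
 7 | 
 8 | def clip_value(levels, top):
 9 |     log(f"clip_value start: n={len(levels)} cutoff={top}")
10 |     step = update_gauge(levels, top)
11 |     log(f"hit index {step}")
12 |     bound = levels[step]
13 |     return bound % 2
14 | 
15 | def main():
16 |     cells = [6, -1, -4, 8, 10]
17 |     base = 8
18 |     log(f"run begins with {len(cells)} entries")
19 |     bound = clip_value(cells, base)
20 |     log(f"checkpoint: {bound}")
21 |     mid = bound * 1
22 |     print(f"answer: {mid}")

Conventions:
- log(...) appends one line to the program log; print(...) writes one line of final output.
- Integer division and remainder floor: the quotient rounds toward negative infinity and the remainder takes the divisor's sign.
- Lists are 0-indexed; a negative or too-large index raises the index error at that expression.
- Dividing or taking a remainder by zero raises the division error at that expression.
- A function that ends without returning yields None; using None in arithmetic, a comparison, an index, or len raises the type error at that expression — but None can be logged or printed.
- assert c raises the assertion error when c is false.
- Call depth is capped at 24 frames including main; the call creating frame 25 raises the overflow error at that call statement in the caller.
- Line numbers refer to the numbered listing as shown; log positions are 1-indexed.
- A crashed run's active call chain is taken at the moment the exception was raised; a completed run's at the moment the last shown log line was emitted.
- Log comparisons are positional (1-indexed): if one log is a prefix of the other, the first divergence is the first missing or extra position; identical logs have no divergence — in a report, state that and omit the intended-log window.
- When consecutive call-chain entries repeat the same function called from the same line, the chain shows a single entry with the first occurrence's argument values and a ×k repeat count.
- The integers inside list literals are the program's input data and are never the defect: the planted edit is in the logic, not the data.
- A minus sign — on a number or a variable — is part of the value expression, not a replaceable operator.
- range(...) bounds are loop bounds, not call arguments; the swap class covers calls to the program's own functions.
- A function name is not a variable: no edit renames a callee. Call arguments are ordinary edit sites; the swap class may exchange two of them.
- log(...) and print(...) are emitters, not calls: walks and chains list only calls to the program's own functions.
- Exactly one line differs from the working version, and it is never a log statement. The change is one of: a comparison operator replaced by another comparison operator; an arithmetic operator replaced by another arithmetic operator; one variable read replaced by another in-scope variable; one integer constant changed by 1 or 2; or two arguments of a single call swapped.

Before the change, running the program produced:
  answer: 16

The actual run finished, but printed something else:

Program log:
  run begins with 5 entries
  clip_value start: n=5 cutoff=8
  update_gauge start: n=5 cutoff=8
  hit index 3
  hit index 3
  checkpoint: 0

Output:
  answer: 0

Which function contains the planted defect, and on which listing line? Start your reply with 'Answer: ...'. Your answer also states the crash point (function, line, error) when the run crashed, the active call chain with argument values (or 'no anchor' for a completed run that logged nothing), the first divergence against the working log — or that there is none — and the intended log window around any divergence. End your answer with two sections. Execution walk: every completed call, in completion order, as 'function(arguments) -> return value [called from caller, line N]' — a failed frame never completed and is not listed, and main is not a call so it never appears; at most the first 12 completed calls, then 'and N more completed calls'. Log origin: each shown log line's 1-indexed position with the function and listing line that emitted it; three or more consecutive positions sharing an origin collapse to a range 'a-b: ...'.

Answer: the defect is in clip_value at line 13.
Core observation: Everything matches until log position 6, which reads 'checkpoint: 0' in place of 'checkpoint: 16'.
Call chain: main.
First divergence: position 6; shown 'checkpoint: 0' vs intended 'checkpoint: 16'.
Intended log window:
  4: hit index 3
  5: hit index 3
  6: checkpoint: 16
Execution walk:
  update_gauge([6, -1, -4, 8, 10], 8) -> 3  [called from clip_value, line 10]
  clip_value([6, -1, -4, 8, 10], 8) -> 0  [called from main, line 19]
Log origin:
  1: from main, line 18
  2: from clip_value, line 9
  3: from update_gauge, line 2
  4: from update_gauge, line 5
  5: from clip_value, line 11
  6: from main, line 20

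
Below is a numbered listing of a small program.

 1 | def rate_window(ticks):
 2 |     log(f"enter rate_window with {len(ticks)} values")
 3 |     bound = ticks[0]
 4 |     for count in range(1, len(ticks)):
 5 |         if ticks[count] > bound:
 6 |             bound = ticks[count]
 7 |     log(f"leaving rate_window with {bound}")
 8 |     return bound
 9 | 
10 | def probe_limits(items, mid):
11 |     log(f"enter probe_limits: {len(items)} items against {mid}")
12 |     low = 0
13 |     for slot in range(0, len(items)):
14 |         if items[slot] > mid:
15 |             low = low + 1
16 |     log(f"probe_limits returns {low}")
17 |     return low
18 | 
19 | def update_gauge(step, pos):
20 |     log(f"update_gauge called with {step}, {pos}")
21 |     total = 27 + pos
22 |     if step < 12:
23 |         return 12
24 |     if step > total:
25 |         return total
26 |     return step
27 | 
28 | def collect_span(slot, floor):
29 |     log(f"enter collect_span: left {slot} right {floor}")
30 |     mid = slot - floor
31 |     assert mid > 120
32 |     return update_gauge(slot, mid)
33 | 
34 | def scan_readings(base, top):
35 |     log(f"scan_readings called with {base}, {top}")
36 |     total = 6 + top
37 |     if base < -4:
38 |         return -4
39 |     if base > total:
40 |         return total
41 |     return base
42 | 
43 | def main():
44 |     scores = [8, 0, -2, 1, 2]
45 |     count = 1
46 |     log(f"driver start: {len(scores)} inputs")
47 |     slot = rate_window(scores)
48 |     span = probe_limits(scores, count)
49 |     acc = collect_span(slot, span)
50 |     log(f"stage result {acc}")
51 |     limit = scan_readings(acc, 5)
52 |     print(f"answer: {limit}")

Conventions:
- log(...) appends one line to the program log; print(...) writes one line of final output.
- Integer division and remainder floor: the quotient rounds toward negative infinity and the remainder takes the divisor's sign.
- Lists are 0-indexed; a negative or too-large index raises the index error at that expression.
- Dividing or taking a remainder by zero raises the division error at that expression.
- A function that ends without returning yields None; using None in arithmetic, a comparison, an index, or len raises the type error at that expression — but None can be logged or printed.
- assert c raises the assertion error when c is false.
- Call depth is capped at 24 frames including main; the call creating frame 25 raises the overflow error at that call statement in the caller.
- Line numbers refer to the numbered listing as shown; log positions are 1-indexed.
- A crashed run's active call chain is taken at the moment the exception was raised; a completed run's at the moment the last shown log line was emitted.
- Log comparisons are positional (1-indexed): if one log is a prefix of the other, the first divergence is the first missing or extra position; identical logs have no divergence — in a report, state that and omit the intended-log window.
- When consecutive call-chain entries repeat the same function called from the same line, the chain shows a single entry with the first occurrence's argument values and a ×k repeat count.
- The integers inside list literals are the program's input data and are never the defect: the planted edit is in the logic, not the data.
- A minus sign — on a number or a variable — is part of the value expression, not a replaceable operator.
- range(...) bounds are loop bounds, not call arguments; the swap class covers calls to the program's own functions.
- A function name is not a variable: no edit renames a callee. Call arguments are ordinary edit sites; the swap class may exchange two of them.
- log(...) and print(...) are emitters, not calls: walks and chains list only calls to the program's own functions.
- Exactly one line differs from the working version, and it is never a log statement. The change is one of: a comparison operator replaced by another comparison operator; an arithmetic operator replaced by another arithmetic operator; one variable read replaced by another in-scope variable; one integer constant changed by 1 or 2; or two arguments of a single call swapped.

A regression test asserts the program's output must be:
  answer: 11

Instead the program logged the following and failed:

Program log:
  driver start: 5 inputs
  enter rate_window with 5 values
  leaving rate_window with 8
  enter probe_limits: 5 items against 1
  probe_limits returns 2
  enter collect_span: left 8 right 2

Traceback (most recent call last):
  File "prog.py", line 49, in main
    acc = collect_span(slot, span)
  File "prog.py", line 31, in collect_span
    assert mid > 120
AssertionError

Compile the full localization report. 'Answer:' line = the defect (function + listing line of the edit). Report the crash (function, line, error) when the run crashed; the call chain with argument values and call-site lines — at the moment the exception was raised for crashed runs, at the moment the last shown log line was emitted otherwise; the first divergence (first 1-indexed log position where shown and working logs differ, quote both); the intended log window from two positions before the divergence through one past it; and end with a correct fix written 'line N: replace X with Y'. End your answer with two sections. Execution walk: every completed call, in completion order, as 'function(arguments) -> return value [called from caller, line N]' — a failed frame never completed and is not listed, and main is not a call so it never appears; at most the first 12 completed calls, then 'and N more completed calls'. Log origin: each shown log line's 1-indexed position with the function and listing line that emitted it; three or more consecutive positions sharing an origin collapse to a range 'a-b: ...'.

Answer: the defect is in collect_span at line 31.
Key fact: After 6 matching log lines the faulty run goes silent, while the working version continues with 'update_gauge called with 8, 6'.
Crash: collect_span, line 31, AssertionError.
Call chain: main -> collect_span(8, 2) (called at line 49).
First divergence: position 7; the shown log stops at 6 lines while the working version next logs 'update_gauge called with 8, 6'.
Intended log window:
  5: probe_limits returns 2
  6: enter collect_span: left 8 right 2
  7: update_gauge called with 8, 6
  8: stage result 12
Execution walk:
  rate_window([8, 0, -2, 1, 2]) -> 8  [called from main, line 47]
  probe_limits([8, 0, -2, 1, 2], 1) -> 2  [called from main, line 48]
Origin of each log line:
  1: logged in main at line 46
  2: logged in rate_window at line 2
  3: logged in rate_window at line 7
  4: logged in probe_limits at line 11
  5: logged in probe_limits at line 16
  6: logged in collect_span at line 29
A correct fix: line 31: replace `>` with `<=`.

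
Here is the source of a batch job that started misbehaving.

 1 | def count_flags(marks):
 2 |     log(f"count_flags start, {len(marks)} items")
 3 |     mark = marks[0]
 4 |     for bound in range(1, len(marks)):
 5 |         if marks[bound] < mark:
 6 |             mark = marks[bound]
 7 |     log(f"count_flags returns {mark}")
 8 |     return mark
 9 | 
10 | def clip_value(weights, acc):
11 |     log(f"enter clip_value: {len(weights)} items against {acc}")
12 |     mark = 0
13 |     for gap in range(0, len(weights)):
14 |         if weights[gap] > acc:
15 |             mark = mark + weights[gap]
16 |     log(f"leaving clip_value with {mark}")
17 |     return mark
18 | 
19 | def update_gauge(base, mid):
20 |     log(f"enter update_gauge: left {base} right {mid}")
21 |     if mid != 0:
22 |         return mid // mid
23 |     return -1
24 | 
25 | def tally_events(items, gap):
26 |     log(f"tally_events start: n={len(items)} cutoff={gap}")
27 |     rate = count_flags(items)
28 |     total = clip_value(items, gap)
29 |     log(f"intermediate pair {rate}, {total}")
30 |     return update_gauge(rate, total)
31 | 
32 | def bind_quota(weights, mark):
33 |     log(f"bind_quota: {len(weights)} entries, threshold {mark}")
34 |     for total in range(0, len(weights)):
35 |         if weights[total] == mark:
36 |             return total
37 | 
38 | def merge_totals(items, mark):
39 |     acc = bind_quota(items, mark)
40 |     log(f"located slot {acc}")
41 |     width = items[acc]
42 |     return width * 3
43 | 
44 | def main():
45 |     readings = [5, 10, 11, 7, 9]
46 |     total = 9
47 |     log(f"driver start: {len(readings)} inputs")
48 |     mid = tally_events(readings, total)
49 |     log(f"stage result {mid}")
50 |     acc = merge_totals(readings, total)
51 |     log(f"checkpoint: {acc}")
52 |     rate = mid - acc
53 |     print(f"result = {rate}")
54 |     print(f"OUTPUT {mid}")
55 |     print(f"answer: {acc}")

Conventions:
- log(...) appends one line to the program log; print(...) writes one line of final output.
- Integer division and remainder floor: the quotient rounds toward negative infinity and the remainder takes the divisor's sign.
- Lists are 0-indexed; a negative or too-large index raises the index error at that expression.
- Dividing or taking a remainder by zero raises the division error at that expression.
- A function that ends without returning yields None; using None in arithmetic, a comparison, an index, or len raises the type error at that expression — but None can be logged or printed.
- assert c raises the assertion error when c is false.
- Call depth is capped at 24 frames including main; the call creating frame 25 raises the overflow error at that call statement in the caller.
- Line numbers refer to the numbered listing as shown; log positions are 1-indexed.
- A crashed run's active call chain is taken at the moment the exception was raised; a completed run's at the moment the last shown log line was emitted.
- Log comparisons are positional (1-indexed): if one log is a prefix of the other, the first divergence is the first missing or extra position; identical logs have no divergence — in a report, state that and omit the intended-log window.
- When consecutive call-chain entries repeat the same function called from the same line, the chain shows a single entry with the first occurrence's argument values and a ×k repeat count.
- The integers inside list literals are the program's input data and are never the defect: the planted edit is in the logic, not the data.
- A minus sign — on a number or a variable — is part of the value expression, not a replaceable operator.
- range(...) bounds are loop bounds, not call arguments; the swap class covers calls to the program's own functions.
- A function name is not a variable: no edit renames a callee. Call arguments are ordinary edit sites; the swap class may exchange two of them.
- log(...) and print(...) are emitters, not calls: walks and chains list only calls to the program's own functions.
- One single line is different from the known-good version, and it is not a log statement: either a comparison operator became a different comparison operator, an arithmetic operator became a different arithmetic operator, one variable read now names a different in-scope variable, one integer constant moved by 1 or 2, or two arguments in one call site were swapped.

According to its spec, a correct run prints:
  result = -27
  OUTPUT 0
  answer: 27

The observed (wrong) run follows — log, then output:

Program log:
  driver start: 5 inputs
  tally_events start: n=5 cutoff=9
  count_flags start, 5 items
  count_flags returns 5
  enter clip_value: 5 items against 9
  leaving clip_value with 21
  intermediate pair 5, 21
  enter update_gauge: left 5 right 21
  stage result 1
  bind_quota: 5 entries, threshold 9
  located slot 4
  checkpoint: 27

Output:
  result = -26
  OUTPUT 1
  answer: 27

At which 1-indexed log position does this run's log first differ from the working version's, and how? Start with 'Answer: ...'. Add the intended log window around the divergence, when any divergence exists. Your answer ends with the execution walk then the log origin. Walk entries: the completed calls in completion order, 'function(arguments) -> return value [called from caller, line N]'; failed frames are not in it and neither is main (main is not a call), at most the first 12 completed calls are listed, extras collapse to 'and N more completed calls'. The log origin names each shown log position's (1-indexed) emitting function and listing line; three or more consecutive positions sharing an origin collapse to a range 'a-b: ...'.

Answer: position 9 — the shown line 'stage result 1' should read 'stage result 0'.
Intended log window:
  7: intermediate pair 5, 21
  8: enter update_gauge: left 5 right 21
  9: stage result 0
  10: bind_quota: 5 entries, threshold 9
Execution walk:
  count_flags([5, 10, 11, 7, 9]) -> 5  [called from tally_events, line 27]
  clip_value([5, 10, 11, 7, 9], 9) -> 21  [called from tally_events, line 28]
  update_gauge(5, 21) -> 1  [called from tally_events, line 30]
  tally_events([5, 10, 11, 7, 9], 9) -> 1  [called from main, line 48]
  bind_quota([5, 10, 11, 7, 9], 9) -> 4  [called from merge_totals, line 39]
  merge_totals([5, 10, 11, 7, 9], 9) -> 27  [called from main, line 50]
Log origin:
  1: logged in main at line 47
  2: logged in tally_events at line 26
  3: logged in count_flags at line 2
  4: logged in count_flags at line 7
  5: logged in clip_value at line 11
  6: logged in clip_value at line 16
  7: logged in tally_events at line 29
  8: logged in update_gauge at line 20
  9: logged in main at line 49
  10: logged in bind_quota at line 33
  11: logged in merge_totals at line 40
  12: logged in main at line 51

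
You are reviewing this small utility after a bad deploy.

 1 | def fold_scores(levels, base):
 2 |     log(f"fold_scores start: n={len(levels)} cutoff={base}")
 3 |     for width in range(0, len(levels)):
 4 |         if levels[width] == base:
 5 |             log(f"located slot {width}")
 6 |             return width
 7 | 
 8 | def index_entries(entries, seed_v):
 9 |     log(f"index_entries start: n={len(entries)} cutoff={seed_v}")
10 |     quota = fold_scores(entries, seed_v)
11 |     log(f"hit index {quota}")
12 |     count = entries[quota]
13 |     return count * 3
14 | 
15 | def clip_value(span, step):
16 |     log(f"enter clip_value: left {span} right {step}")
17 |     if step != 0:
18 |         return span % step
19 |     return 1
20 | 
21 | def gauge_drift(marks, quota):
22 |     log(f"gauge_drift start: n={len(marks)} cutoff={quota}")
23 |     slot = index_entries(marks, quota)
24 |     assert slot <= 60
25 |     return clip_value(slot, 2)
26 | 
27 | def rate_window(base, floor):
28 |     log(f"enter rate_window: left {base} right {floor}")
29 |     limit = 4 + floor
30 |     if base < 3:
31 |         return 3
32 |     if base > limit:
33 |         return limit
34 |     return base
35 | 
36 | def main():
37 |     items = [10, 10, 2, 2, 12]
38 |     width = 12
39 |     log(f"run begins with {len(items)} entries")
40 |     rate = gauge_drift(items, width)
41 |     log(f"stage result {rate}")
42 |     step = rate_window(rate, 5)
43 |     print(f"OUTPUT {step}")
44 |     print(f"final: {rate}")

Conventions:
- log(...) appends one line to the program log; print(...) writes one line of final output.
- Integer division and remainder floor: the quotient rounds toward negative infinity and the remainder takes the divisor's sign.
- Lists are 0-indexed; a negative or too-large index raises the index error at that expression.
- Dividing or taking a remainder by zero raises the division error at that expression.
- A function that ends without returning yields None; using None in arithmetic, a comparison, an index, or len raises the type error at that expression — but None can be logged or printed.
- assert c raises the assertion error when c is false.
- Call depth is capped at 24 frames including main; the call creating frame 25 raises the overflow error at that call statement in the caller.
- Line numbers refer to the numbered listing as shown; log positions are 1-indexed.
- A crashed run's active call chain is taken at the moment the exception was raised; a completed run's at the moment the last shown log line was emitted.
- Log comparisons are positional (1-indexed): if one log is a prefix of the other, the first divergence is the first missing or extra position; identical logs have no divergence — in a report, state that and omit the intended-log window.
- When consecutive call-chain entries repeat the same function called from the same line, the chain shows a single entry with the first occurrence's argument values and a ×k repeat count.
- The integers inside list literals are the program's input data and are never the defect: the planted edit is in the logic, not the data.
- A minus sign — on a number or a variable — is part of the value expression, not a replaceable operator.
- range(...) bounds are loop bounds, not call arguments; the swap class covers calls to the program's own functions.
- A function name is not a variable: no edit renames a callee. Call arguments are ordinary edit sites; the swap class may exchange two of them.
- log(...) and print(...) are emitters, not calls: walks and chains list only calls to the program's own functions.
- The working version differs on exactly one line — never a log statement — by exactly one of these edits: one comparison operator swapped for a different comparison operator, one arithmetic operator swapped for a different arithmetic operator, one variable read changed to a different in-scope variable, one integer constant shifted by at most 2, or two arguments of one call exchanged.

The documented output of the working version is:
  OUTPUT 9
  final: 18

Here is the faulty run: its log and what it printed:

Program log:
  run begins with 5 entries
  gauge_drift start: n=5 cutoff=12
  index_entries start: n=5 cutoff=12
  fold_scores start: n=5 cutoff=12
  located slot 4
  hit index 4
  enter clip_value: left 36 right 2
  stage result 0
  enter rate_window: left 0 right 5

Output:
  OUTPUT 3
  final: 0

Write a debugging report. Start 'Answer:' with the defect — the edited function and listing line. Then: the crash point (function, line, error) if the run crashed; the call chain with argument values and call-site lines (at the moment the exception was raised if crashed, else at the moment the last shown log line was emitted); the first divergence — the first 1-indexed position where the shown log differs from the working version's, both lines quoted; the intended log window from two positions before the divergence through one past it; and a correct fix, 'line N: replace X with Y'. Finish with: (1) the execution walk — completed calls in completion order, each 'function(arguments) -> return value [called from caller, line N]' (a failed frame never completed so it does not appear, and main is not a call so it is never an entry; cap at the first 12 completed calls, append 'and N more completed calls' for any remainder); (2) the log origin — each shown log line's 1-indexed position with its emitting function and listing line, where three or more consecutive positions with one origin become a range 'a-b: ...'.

Answer: the defect is in clip_value at line 18.
Core observation: Everything matches until log position 8, which reads 'stage result 0' in place of 'stage result 18'.
Call chain: main -> rate_window(0, 5) (called at line 42).
First divergence: position 8; shown 'stage result 0' vs intended 'stage result 18'.
Intended log window:
  6: hit index 4
  7: enter clip_value: left 36 right 2
  8: stage result 18
  9: enter rate_window: left 18 right 5
Execution walk:
  fold_scores([10, 10, 2, 2, 12], 12) -> 4  [called from index_entries, line 10]
  index_entries([10, 10, 2, 2, 12], 12) -> 36  [called from gauge_drift, line 23]
  clip_value(36, 2) -> 0  [called from gauge_drift, line 25]
  gauge_drift([10, 10, 2, 2, 12], 12) -> 0  [called from main, line 40]
  rate_window(0, 5) -> 3  [called from main, line 42]
Log line origins:
  1 — main, line 39
  2 — gauge_drift, line 22
  3 — index_entries, line 9
  4 — fold_scores, line 2
  5 — fold_scores, line 5
  6 — index_entries, line 11
  7 — clip_value, line 16
  8 — main, line 41
  9 — rate_window, line 28
A correct fix: line 18: replace `%` with `//`.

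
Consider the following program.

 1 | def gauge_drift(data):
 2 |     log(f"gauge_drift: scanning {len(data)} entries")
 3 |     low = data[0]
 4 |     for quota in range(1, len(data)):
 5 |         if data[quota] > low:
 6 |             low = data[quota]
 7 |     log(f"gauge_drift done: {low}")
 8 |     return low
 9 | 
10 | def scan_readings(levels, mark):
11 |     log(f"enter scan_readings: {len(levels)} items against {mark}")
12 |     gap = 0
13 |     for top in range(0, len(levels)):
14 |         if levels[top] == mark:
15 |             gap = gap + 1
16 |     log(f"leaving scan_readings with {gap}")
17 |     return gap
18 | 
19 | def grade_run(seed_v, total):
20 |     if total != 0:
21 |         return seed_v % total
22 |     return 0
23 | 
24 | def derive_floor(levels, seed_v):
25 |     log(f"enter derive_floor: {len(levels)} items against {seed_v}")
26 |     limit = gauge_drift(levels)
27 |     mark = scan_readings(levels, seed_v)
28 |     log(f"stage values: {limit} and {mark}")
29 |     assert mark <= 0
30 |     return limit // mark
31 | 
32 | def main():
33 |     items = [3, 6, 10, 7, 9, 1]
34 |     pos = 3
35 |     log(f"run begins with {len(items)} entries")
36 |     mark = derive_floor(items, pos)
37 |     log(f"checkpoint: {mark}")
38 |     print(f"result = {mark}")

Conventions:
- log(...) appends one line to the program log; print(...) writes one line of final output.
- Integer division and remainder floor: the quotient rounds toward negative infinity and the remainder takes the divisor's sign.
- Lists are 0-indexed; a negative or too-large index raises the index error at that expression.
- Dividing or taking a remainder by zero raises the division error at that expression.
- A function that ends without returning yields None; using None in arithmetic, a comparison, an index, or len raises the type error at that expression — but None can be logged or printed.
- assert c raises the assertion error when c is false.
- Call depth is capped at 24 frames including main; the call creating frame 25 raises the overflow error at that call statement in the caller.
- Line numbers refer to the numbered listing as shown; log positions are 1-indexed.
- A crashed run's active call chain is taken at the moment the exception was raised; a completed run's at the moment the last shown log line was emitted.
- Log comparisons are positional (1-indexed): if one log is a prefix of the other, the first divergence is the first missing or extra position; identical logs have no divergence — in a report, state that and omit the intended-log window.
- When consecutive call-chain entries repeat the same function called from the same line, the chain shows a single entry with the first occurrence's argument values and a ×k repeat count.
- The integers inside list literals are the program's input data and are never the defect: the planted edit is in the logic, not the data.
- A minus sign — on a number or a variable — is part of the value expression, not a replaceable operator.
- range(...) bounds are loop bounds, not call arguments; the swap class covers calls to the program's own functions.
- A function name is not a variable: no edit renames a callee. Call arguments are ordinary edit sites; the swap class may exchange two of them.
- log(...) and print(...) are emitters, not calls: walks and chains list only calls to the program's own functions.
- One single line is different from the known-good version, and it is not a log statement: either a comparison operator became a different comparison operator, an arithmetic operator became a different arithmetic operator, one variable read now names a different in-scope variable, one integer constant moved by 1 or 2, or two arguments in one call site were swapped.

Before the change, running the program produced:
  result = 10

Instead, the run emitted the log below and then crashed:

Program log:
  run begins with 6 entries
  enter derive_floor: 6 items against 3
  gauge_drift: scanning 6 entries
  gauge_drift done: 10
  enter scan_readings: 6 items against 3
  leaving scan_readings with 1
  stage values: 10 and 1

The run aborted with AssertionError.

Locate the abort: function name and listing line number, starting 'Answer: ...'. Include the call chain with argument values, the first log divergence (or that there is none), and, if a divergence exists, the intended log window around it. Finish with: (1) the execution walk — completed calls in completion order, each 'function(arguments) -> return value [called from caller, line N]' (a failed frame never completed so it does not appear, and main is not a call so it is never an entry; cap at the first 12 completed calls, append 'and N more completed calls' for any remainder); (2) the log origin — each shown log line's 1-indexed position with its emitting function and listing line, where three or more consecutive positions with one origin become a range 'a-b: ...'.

Answer: the error was raised in derive_floor, line 29.
Key fact: The faulty run's log stops after 7 lines; the working version's next line would be 'checkpoint: 10'.
Call chain: main -> derive_floor([3, 6, 10, 7, 9, 1], 3) (called at line 36).
First divergence: position 8 — after 7 matching lines the faulty run goes silent; intended next line 'checkpoint: 10'.
Intended log window:
  6: leaving scan_readings with 1
  7: stage values: 10 and 1
  8: checkpoint: 10
Execution walk:
  gauge_drift([3, 6, 10, 7, 9, 1]) -> 10  [called from derive_floor, line 26]
  scan_readings([3, 6, 10, 7, 9, 1], 3) -> 1  [called from derive_floor, line 27]
Log origins:
  1: logged in main at line 35
  2: logged in derive_floor at line 25
  3: logged in gauge_drift at line 2
  4: logged in gauge_drift at line 7
  5: logged in scan_readings at line 11
  6: logged in scan_readings at line 16
  7: logged in derive_floor at line 28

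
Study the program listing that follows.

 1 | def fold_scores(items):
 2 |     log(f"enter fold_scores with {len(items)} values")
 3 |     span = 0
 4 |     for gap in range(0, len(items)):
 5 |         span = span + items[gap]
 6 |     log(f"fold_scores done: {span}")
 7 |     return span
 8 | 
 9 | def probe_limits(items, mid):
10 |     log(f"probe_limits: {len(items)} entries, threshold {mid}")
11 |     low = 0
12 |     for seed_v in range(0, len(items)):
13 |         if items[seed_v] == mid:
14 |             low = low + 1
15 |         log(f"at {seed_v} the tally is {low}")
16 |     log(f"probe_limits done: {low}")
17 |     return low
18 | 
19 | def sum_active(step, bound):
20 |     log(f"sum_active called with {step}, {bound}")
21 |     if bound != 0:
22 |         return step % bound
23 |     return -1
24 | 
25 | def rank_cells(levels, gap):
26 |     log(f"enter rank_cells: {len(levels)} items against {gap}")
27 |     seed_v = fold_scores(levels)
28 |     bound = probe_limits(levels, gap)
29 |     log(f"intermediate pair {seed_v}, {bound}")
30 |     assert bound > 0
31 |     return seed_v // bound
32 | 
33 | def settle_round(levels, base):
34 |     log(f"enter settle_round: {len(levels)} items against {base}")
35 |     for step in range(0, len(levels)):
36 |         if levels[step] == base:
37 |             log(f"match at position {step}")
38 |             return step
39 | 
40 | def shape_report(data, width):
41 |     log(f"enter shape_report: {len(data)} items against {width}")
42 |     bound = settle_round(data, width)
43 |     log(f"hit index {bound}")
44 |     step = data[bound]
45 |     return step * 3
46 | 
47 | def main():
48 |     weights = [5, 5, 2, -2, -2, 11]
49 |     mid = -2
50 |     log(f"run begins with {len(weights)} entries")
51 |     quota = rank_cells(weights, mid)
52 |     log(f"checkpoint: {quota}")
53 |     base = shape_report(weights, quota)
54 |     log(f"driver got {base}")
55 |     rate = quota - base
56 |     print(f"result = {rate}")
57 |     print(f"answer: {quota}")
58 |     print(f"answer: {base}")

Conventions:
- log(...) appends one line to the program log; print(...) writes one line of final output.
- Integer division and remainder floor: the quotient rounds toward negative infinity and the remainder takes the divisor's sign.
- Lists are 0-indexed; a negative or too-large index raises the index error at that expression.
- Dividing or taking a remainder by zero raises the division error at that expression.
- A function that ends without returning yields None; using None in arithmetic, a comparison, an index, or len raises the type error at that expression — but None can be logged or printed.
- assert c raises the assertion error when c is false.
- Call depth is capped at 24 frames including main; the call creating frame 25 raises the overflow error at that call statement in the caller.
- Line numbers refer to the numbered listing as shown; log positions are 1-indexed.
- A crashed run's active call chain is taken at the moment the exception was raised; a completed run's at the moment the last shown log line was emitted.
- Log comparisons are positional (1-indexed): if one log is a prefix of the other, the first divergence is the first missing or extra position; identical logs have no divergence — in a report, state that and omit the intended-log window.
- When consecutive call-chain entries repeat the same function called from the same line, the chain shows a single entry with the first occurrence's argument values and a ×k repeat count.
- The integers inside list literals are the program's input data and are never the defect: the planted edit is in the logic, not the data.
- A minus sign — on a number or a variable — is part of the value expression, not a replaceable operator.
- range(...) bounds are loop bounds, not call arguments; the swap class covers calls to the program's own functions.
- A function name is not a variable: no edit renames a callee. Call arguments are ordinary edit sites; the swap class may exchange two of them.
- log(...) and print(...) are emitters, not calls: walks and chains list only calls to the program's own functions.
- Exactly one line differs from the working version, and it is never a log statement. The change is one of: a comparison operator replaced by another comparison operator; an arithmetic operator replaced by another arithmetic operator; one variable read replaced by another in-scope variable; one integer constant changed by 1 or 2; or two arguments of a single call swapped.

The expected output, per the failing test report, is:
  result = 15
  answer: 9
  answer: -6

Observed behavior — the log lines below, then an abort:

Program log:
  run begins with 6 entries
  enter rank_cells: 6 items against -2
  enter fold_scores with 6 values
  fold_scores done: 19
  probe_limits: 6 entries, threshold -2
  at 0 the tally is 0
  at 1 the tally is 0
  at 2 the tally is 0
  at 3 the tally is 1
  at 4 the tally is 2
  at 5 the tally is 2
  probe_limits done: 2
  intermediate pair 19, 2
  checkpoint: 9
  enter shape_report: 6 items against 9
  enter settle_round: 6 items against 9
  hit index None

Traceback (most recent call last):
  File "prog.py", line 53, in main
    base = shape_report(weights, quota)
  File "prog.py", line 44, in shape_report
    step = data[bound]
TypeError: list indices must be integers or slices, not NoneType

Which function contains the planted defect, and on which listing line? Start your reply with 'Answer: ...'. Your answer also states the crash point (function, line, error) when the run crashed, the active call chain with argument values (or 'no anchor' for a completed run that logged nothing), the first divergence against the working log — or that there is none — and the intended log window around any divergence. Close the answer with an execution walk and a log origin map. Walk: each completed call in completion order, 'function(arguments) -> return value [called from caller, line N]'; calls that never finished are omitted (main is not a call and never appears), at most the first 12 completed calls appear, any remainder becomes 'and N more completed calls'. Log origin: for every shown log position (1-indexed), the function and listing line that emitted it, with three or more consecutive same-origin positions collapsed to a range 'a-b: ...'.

Answer: the defect is in main at line 53.
The tell: At log position 15 the runs split — shown 'enter shape_report: 6 items against 9', but the working version logs 'enter shape_report: 6 items against -2'.
Crash: shape_report, line 44, TypeError.
Call chain: main -> shape_report([5, 5, 2, -2, -2, 11], 9) (called at line 53).
First divergence: position 15 — shown 'enter shape_report: 6 items against 9', intended 'enter shape_report: 6 items against -2'.
Intended log window:
  13: intermediate pair 19, 2
  14: checkpoint: 9
  15: enter shape_report: 6 items against -2
  16: enter settle_round: 6 items against -2
Execution walk:
  fold_scores([5, 5, 2, -2, -2, 11]) -> 19  [called from rank_cells, line 27]
  probe_limits([5, 5, 2, -2, -2, 11], -2) -> 2  [called from rank_cells, line 28]
  rank_cells([5, 5, 2, -2, -2, 11], -2) -> 9  [called from main, line 51]
  settle_round([5, 5, 2, -2, -2, 11], 9) -> None  [called from shape_report, line 42]
Log line origins:
  1 — main, line 50
  2 — rank_cells, line 26
  3 — fold_scores, line 2
  4 — fold_scores, line 6
  5 — probe_limits, line 10
  6-11 — probe_limits, line 15
  12 — probe_limits, line 16
  13 — rank_cells, line 29
  14 — main, line 52
  15 — shape_report, line 41
  16 — settle_round, line 34
  17 — shape_report, line 43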